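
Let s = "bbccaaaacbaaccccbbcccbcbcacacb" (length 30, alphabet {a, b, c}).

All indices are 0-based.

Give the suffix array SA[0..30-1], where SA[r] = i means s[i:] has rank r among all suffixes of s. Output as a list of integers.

rank | idx | suffix
   0 |   4 | aaaacbaaccccbbcccbcbcacacb
   1 |   5 | aaacbaaccccbbcccbcbcacacb
   2 |   6 | aacbaaccccbbcccbcbcacacb
   3 |  10 | aaccccbbcccbcbcacacb
   4 |  25 | acacb
   5 |  27 | acb
   6 |   7 | acbaaccccbbcccbcbcacacb
   7 |  11 | accccbbcccbcbcacacb
   8 |  29 | b
   9 |   9 | baaccccbbcccbcbcacacb
  10 |   0 | bbccaaaacbaaccccbbcccbcbcacacb
  11 |  16 | bbcccbcbcacacb
  12 |  23 | bcacacb
  13 |  21 | bcbcacacb
  14 |   1 | bccaaaacbaaccccbbcccbcbcacacb
  15 |  17 | bcccbcbcacacb
  16 |   3 | caaaacbaaccccbbcccbcbcacacb
  17 |  24 | cacacb
  18 |  26 | cacb
  19 |  28 | cb
  20 |   8 | cbaaccccbbcccbcbcacacb
  21 |  15 | cbbcccbcbcacacb
  22 |  22 | cbcacacb
  23 |  20 | cbcbcacacb
  24 |   2 | ccaaaacbaaccccbbcccbcbcacacb
  25 |  14 | ccbbcccbcbcacacb
  26 |  19 | ccbcbcacacb
  27 |  13 | cccbbcccbcbcacacb
  28 |  18 | cccbcbcacacb
  29 |  12 | ccccbbcccbcbcacacb

[4, 5, 6, 10, 25, 27, 7, 11, 29, 9, 0, 16, 23, 21, 1, 17, 3, 24, 26, 28, 8, 15, 22, 20, 2, 14, 19, 13, 18, 12]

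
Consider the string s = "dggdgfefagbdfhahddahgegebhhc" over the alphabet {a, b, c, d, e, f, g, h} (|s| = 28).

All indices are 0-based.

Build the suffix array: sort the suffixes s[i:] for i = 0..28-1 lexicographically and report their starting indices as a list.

rank→(start, suffix):
  0 → (8, 'agbdfhahddahgegebhhc')
  1 → (14, 'ahddahgegebhhc')
  2 → (18, 'ahgegebhhc')
  3 → (10, 'bdfhahddahgegebhhc')
  4 → (24, 'bhhc')
  5 → (27, 'c')
  6 → (17, 'dahgegebhhc')
  7 → (16, 'ddahgegebhhc')
  8 → (11, 'dfhahddahgegebhhc')
  9 → (3, 'dgfefagbdfhahddahgegebhhc')
  10 → (0, 'dggdgfefagbdfhahddahgegebhhc')
  11 → (23, 'ebhhc')
  12 → (6, 'efagbdfhahddahgegebhhc')
  13 → (21, 'egebhhc')
  14 → (7, 'fagbdfhahddahgegebhhc')
  15 → (5, 'fefagbdfhahddahgegebhhc')
  16 → (12, 'fhahddahgegebhhc')
  17 → (9, 'gbdfhahddahgegebhhc')
  18 → (2, 'gdgfefagbdfhahddahgegebhhc')
  19 → (22, 'gebhhc')
  20 → (20, 'gegebhhc')
  21 → (4, 'gfefagbdfhahddahgegebhhc')
  22 → (1, 'ggdgfefagbdfhahddahgegebhhc')
  23 → (13, 'hahddahgegebhhc')
  24 → (26, 'hc')
  25 → (15, 'hddahgegebhhc')
  26 → (19, 'hgegebhhc')
  27 → (25, 'hhc')

[8, 14, 18, 10, 24, 27, 17, 16, 11, 3, 0, 23, 6, 21, 7, 5, 12, 9, 2, 22, 20, 4, 1, 13, 26, 15, 19, 25]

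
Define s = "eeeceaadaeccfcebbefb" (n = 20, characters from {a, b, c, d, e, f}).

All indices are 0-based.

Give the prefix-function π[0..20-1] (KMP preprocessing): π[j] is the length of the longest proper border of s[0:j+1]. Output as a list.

[0, 1, 2, 0, 1, 0, 0, 0, 0, 1, 0, 0, 0, 0, 1, 0, 0, 1, 0, 0]

π[0] = 0
j=1 s[j]='e': π[1]=1 (border 'e')
j=2 s[j]='e': π[2]=2 (border 'ee')
j=3 s[j]='c': k: 2→1→0; π[3]=0 (border '')
j=4 s[j]='e': π[4]=1 (border 'e')
j=5 s[j]='a': k: 1→0; π[5]=0 (border '')
j=6 s[j]='a': π[6]=0 (border '')
j=7 s[j]='d': π[7]=0 (border '')
j=8 s[j]='a': π[8]=0 (border '')
j=9 s[j]='e': π[9]=1 (border 'e')
j=10 s[j]='c': k: 1→0; π[10]=0 (border '')
j=11 s[j]='c': π[11]=0 (border '')
j=12 s[j]='f': π[12]=0 (border '')
j=13 s[j]='c': π[13]=0 (border '')
j=14 s[j]='e': π[14]=1 (border 'e')
j=15 s[j]='b': k: 1→0; π[15]=0 (border '')
j=16 s[j]='b': π[16]=0 (border '')
j=17 s[j]='e': π[17]=1 (border 'e')
j=18 s[j]='f': k: 1→0; π[18]=0 (border '')
j=19 s[j]='b': π[19]=0 (border '')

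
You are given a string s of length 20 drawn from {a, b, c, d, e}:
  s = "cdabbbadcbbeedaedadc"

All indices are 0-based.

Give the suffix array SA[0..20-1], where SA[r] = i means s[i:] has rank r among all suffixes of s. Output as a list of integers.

[2, 17, 6, 14, 5, 4, 3, 9, 10, 19, 8, 0, 1, 16, 13, 18, 7, 15, 12, 11]

rank | idx | suffix
   0 |   2 | abbbadcbbeedaedadc
   1 |  17 | adc
   2 |   6 | adcbbeedaedadc
   3 |  14 | aedadc
   4 |   5 | badcbbeedaedadc
   5 |   4 | bbadcbbeedaedadc
   6 |   3 | bbbadcbbeedaedadc
   7 |   9 | bbeedaedadc
   8 |  10 | beedaedadc
   9 |  19 | c
  10 |   8 | cbbeedaedadc
  11 |   0 | cdabbbadcbbeedaedadc
  12 |   1 | dabbbadcbbeedaedadc
  13 |  16 | dadc
  14 |  13 | daedadc
  15 |  18 | dc
  16 |   7 | dcbbeedaedadc
  17 |  15 | edadc
  18 |  12 | edaedadc
  19 |  11 | eedaedadc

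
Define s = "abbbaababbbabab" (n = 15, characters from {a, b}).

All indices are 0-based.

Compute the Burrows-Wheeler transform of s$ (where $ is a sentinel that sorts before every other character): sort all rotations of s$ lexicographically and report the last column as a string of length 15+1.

rank  rotation          last
    0  $abbbaababbbabab  b
    1  aababbbabab$abbb  b
    2  ab$abbbaababbbab  b
    3  abab$abbbaababbb  b
    4  ababbbabab$abbba  a
    5  abbbaababbbabab$  $
    6  abbbabab$abbbaab  b
    7  b$abbbaababbbaba  a
    8  baababbbabab$abb  b
    9  bab$abbbaababbba  a
   10  babab$abbbaababb  b
   11  babbbabab$abbbaa  a
   12  bbaababbbabab$ab  b
   13  bbabab$abbbaabab  b
   14  bbbaababbbabab$a  a
   15  bbbabab$abbbaaba  a

bbbba$babababbaa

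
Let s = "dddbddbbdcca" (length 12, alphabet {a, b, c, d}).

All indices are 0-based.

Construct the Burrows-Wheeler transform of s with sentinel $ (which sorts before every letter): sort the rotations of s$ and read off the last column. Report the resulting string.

acdbdcdddbbd$

rank  rotation       last
    0  $dddbddbbdcca  a
    1  a$dddbddbbdcc  c
    2  bbdcca$dddbdd  d
    3  bdcca$dddbddb  b
    4  bddbbdcca$ddd  d
    5  ca$dddbddbbdc  c
    6  cca$dddbddbbd  d
    7  dbbdcca$dddbd  d
    8  dbddbbdcca$dd  d
    9  dcca$dddbddbb  b
   10  ddbbdcca$dddb  b
   11  ddbddbbdcca$d  d
   12  dddbddbbdcca$  $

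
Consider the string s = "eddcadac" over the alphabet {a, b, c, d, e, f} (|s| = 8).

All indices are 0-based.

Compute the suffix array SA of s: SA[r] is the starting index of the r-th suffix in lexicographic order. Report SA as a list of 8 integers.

sorted suffixes:
  #0 SA[0]=6  'ac'
  #1 SA[1]=4  'adac'
  #2 SA[2]=7  'c'
  #3 SA[3]=3  'cadac'
  #4 SA[4]=5  'dac'
  #5 SA[5]=2  'dcadac'
  #6 SA[6]=1  'ddcadac'
  #7 SA[7]=0  'eddcadac'

[6, 4, 7, 3, 5, 2, 1, 0]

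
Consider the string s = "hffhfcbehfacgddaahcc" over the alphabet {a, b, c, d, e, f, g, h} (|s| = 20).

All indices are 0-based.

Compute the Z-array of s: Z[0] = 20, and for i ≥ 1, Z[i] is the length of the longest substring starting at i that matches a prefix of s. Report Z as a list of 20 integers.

Z[0]=20
i=1: outside box; Z[1]=0
i=2: outside box; Z[2]=0
i=3: outside box; Z[3]=2 scan→box=[3,5)
i=4: min(r-i=1, Z[1]=0)=0; Z[4]=0
i=5: outside box; Z[5]=0
i=6: outside box; Z[6]=0
i=7: outside box; Z[7]=0
i=8: outside box; Z[8]=2 scan→box=[8,10)
i=9: min(r-i=1, Z[1]=0)=0; Z[9]=0
i=10: outside box; Z[10]=0
i=11: outside box; Z[11]=0
i=12: outside box; Z[12]=0
i=13: outside box; Z[13]=0
i=14: outside box; Z[14]=0
i=15: outside box; Z[15]=0
i=16: outside box; Z[16]=0
i=17: outside box; Z[17]=1 scan→box=[17,18)
i=18: outside box; Z[18]=0
i=19: outside box; Z[19]=0

[20, 0, 0, 2, 0, 0, 0, 0, 2, 0, 0, 0, 0, 0, 0, 0, 0, 1, 0, 0]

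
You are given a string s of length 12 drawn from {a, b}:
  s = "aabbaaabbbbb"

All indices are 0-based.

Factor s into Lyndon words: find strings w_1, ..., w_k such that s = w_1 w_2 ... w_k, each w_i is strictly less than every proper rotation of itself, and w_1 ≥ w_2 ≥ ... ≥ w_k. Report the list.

emit factor 1: 'aabb' (i=0, period=4)
emit factor 2: 'aaabbbbb' (i=4, period=8)

["aabb", "aaabbbbb"]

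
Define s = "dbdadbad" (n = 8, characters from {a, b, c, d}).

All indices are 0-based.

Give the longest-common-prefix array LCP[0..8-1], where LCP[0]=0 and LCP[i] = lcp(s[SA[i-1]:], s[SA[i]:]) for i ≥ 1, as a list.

[0, 2, 0, 1, 0, 1, 1, 2]

rank | idx | suffix
   0 |   6 | ad
   1 |   3 | adbad
   2 |   5 | bad
   3 |   1 | bdadbad
   4 |   7 | d
   5 |   2 | dadbad
   6 |   4 | dbad
   7 |   0 | dbdadbad

SA = [6, 3, 5, 1, 7, 2, 4, 0]
rank  pair      lcp
   1  s[6:],s[3:]  2  'ad'
   2  s[3:],s[5:]  0  ''
   3  s[5:],s[1:]  1  'b'
   4  s[1:],s[7:]  0  ''
   5  s[7:],s[2:]  1  'd'
   6  s[2:],s[4:]  1  'd'
   7  s[4:],s[0:]  2  'db'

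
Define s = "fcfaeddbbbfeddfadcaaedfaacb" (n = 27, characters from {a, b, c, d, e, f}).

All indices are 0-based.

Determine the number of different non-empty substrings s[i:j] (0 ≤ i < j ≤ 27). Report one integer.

rank | idx | suffix
   0 |  23 | aacb
   1 |  18 | aaedfaacb
   2 |  24 | acb
   3 |  15 | adcaaedfaacb
   4 |   3 | aeddbbbfeddfadcaaedfaacb
   5 |  19 | aedfaacb
   6 |  26 | b
   7 |   7 | bbbfeddfadcaaedfaacb
   8 |   8 | bbfeddfadcaaedfaacb
   9 |   9 | bfeddfadcaaedfaacb
  10 |  17 | caaedfaacb
  11 |  25 | cb
  12 |   1 | cfaeddbbbfeddfadcaaedfaacb
  13 |   6 | dbbbfeddfadcaaedfaacb
  14 |  16 | dcaaedfaacb
  15 |   5 | ddbbbfeddfadcaaedfaacb
  16 |  12 | ddfadcaaedfaacb
  17 |  21 | dfaacb
  18 |  13 | dfadcaaedfaacb
  19 |   4 | eddbbbfeddfadcaaedfaacb
  20 |  11 | eddfadcaaedfaacb
  21 |  20 | edfaacb
  22 |  22 | faacb
  23 |  14 | fadcaaedfaacb
  24 |   2 | faeddbbbfeddfadcaaedfaacb
  25 |   0 | fcfaeddbbbfeddfadcaaedfaacb
  26 |  10 | feddfadcaaedfaacb

SA = [23, 18, 24, 15, 3, 19, 26, 7, 8, 9, 17, 25, 1, 6, 16, 5, 12, 21, 13, 4, 11, 20, 22, 14, 2, 0, 10]
rank  pair      lcp
   1  s[23:],s[18:]  2  'aa'
   2  s[18:],s[24:]  1  'a'
   3  s[24:],s[15:]  1  'a'
   4  s[15:],s[3:]  1  'a'
   5  s[3:],s[19:]  3  'aed'
   6  s[19:],s[26:]  0  ''
   7  s[26:],s[7:]  1  'b'
   8  s[7:],s[8:]  2  'bb'
   9  s[8:],s[9:]  1  'b'
  10  s[9:],s[17:]  0  ''
  11  s[17:],s[25:]  1  'c'
  12  s[25:],s[1:]  1  'c'
  13  s[1:],s[6:]  0  ''
  14  s[6:],s[16:]  1  'd'
  15  s[16:],s[5:]  1  'd'
  16  s[5:],s[12:]  2  'dd'
  17  s[12:],s[21:]  1  'd'
  18  s[21:],s[13:]  3  'dfa'
  19  s[13:],s[4:]  0  ''
  20  s[4:],s[11:]  3  'edd'
  21  s[11:],s[20:]  2  'ed'
  22  s[20:],s[22:]  0  ''
  23  s[22:],s[14:]  2  'fa'
  24  s[14:],s[2:]  2  'fa'
  25  s[2:],s[0:]  1  'f'
  26  s[0:],s[10:]  1  'f'

n(n+1)/2 = 27·28/2 = 378
Σ LCP = 0 + 2 + 1 + 1 + 1 + 3 + 0 + 1 + 2 + 1 + 0 + 1 + 1 + 0 + 1 + 1 + 2 + 1 + 3 + 0 + 3 + 2 + 0 + 2 + 2 + 1 + 1 = 33
distinct = 378 − 33 = 345

345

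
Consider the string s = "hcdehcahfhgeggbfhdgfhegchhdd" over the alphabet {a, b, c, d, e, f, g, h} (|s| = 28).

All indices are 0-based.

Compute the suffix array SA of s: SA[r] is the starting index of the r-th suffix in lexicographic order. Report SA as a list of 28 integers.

rank | idx | suffix
   0 |   6 | ahfhgeggbfhdgfhegchhdd
   1 |  14 | bfhdgfhegchhdd
   2 |   5 | cahfhgeggbfhdgfhegchhdd
   3 |   1 | cdehcahfhgeggbfhdgfhegchhdd
   4 |  23 | chhdd
   5 |  27 | d
   6 |  26 | dd
   7 |   2 | dehcahfhgeggbfhdgfhegchhdd
   8 |  17 | dgfhegchhdd
   9 |  21 | egchhdd
  10 |  11 | eggbfhdgfhegchhdd
  11 |   3 | ehcahfhgeggbfhdgfhegchhdd
  12 |  15 | fhdgfhegchhdd
  13 |  19 | fhegchhdd
  14 |   8 | fhgeggbfhdgfhegchhdd
  15 |  13 | gbfhdgfhegchhdd
  16 |  22 | gchhdd
  17 |  10 | geggbfhdgfhegchhdd
  18 |  18 | gfhegchhdd
  19 |  12 | ggbfhdgfhegchhdd
  20 |   4 | hcahfhgeggbfhdgfhegchhdd
  21 |   0 | hcdehcahfhgeggbfhdgfhegchhdd
  22 |  25 | hdd
  23 |  16 | hdgfhegchhdd
  24 |  20 | hegchhdd
  25 |   7 | hfhgeggbfhdgfhegchhdd
  26 |   9 | hgeggbfhdgfhegchhdd
  27 |  24 | hhdd

[6, 14, 5, 1, 23, 27, 26, 2, 17, 21, 11, 3, 15, 19, 8, 13, 22, 10, 18, 12, 4, 0, 25, 16, 20, 7, 9, 24]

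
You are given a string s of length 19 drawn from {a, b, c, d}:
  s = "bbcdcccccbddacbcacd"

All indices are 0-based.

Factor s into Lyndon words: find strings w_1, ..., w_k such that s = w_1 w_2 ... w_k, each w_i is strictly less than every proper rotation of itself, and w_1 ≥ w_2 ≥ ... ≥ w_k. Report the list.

emit factor 1: 'bbcdcccccbdd' (i=0, period=12)
emit factor 2: 'acbcacd' (i=12, period=7)

["bbcdcccccbdd", "acbcacd"]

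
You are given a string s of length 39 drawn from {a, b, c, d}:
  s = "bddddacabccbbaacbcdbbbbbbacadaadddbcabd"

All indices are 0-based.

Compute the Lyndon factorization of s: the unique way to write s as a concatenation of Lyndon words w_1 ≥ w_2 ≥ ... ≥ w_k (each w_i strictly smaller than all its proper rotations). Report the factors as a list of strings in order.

emit factor 1: 'bdddd' (i=0, period=5)
emit factor 2: 'ac' (i=5, period=2)
emit factor 3: 'abccbb' (i=7, period=6)
emit factor 4: 'aacbcdbbbbbbacadaadddbcabd' (i=13, period=26)

["bdddd", "ac", "abccbb", "aacbcdbbbbbbacadaadddbcabd"]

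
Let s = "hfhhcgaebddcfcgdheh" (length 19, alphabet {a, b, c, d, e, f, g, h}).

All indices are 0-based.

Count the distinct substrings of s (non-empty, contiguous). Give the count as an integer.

rank | idx | suffix
   0 |   6 | aebddcfcgdheh
   1 |   8 | bddcfcgdheh
   2 |  11 | cfcgdheh
   3 |   4 | cgaebddcfcgdheh
   4 |  13 | cgdheh
   5 |  10 | dcfcgdheh
   6 |   9 | ddcfcgdheh
   7 |  15 | dheh
   8 |   7 | ebddcfcgdheh
   9 |  17 | eh
  10 |  12 | fcgdheh
  11 |   1 | fhhcgaebddcfcgdheh
  12 |   5 | gaebddcfcgdheh
  13 |  14 | gdheh
  14 |  18 | h
  15 |   3 | hcgaebddcfcgdheh
  16 |  16 | heh
  17 |   0 | hfhhcgaebddcfcgdheh
  18 |   2 | hhcgaebddcfcgdheh

SA = [6, 8, 11, 4, 13, 10, 9, 15, 7, 17, 12, 1, 5, 14, 18, 3, 16, 0, 2]
rank  pair      lcp
   1  s[6:],s[8:]  0  ''
   2  s[8:],s[11:]  0  ''
   3  s[11:],s[4:]  1  'c'
   4  s[4:],s[13:]  2  'cg'
   5  s[13:],s[10:]  0  ''
   6  s[10:],s[9:]  1  'd'
   7  s[9:],s[15:]  1  'd'
   8  s[15:],s[7:]  0  ''
   9  s[7:],s[17:]  1  'e'
  10  s[17:],s[12:]  0  ''
  11  s[12:],s[1:]  1  'f'
  12  s[1:],s[5:]  0  ''
  13  s[5:],s[14:]  1  'g'
  14  s[14:],s[18:]  0  ''
  15  s[18:],s[3:]  1  'h'
  16  s[3:],s[16:]  1  'h'
  17  s[16:],s[0:]  1  'h'
  18  s[0:],s[2:]  1  'h'

n(n+1)/2 = 19·20/2 = 190
Σ LCP = 0 + 0 + 0 + 1 + 2 + 0 + 1 + 1 + 0 + 1 + 0 + 1 + 0 + 1 + 0 + 1 + 1 + 1 + 1 = 12
distinct = 190 − 12 = 178

178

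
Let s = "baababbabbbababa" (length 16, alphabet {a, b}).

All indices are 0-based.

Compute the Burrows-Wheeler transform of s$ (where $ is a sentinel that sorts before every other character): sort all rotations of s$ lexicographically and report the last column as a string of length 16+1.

abbbbabba$ababbaa

rank  rotation           last
    0  $baababbabbbababa  a
    1  a$baababbabbbabab  b
    2  aababbabbbababa$b  b
    3  aba$baababbabbbab  b
    4  ababa$baababbabbb  b
    5  ababbabbbababa$ba  a
    6  abbabbbababa$baab  b
    7  abbbababa$baababb  b
    8  ba$baababbabbbaba  a
    9  baababbabbbababa$  $
   10  baba$baababbabbba  a
   11  bababa$baababbabb  b
   12  babbabbbababa$baa  a
   13  babbbababa$baabab  b
   14  bbababa$baababbab  b
   15  bbabbbababa$baaba  a
   16  bbbababa$baababba  a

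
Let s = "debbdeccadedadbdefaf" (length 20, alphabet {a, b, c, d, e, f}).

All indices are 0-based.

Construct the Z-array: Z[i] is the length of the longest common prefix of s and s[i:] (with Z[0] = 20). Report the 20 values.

[20, 0, 0, 0, 2, 0, 0, 0, 0, 2, 0, 1, 0, 1, 0, 2, 0, 0, 0, 0]

Z[0]=20
i=1: outside box; Z[1]=0
i=2: outside box; Z[2]=0
i=3: outside box; Z[3]=0
i=4: outside box; Z[4]=2 scan→box=[4,6)
i=5: min(r-i=1, Z[1]=0)=0; Z[5]=0
i=6: outside box; Z[6]=0
i=7: outside box; Z[7]=0
i=8: outside box; Z[8]=0
i=9: outside box; Z[9]=2 scan→box=[9,11)
i=10: min(r-i=1, Z[1]=0)=0; Z[10]=0
i=11: outside box; Z[11]=1 scan→box=[11,12)
i=12: outside box; Z[12]=0
i=13: outside box; Z[13]=1 scan→box=[13,14)
i=14: outside box; Z[14]=0
i=15: outside box; Z[15]=2 scan→box=[15,17)
i=16: min(r-i=1, Z[1]=0)=0; Z[16]=0
i=17: outside box; Z[17]=0
i=18: outside box; Z[18]=0
i=19: outside box; Z[19]=0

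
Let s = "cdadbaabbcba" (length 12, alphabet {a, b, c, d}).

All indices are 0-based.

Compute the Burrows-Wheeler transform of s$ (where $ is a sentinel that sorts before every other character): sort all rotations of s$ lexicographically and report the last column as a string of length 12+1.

abbadcdabb$ca

rank  rotation       last
    0  $cdadbaabbcba  a
    1  a$cdadbaabbcb  b
    2  aabbcba$cdadb  b
    3  abbcba$cdadba  a
    4  adbaabbcba$cd  d
    5  ba$cdadbaabbc  c
    6  baabbcba$cdad  d
    7  bbcba$cdadbaa  a
    8  bcba$cdadbaab  b
    9  cba$cdadbaabb  b
   10  cdadbaabbcba$  $
   11  dadbaabbcba$c  c
   12  dbaabbcba$cda  a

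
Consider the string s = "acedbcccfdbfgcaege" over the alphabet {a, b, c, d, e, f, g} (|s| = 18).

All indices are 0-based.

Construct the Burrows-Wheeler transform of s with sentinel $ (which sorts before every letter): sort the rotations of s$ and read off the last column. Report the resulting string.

e$cddgbcacefgcacbfe

rank  rotation             last
    0  $acedbcccfdbfgcaege  e
    1  acedbcccfdbfgcaege$  $
    2  aege$acedbcccfdbfgc  c
    3  bcccfdbfgcaege$aced  d
    4  bfgcaege$acedbcccfd  d
    5  caege$acedbcccfdbfg  g
    6  cccfdbfgcaege$acedb  b
    7  ccfdbfgcaege$acedbc  c
    8  cedbcccfdbfgcaege$a  a
    9  cfdbfgcaege$acedbcc  c
   10  dbcccfdbfgcaege$ace  e
   11  dbfgcaege$acedbcccf  f
   12  e$acedbcccfdbfgcaeg  g
   13  edbcccfdbfgcaege$ac  c
   14  ege$acedbcccfdbfgca  a
   15  fdbfgcaege$acedbccc  c
   16  fgcaege$acedbcccfdb  b
   17  gcaege$acedbcccfdbf  f
   18  ge$acedbcccfdbfgcae  e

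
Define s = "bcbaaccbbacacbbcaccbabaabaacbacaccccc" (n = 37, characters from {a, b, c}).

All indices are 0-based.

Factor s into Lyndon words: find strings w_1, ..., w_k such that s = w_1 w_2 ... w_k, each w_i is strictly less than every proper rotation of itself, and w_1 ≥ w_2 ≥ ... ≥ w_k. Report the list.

emit factor 1: 'bc' (i=0, period=2)
emit factor 2: 'b' (i=2, period=1)
emit factor 3: 'aaccbbacacbbcaccbab' (i=3, period=19)
emit factor 4: 'aabaacbacaccccc' (i=22, period=15)

["bc", "b", "aaccbbacacbbcaccbab", "aabaacbacaccccc"]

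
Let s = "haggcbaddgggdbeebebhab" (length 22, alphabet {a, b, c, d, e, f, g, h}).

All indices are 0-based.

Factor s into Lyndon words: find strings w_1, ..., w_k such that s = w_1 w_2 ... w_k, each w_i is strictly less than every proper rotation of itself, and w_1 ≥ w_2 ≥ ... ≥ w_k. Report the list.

emit factor 1: 'h' (i=0, period=1)
emit factor 2: 'aggcb' (i=1, period=5)
emit factor 3: 'addgggdbeebebh' (i=6, period=14)
emit factor 4: 'ab' (i=20, period=2)

["h", "aggcb", "addgggdbeebebh", "ab"]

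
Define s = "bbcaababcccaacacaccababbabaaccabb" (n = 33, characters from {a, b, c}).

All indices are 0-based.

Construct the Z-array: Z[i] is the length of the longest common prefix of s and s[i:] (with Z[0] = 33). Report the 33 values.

Z[0]=33
i=1: fresh scan; Z[1]=1 grow→box=[1,2)
i=2: fresh scan; Z[2]=0
i=3: fresh scan; Z[3]=0
i=4: fresh scan; Z[4]=0
i=5: fresh scan; Z[5]=1 grow→box=[5,6)
i=6: fresh scan; Z[6]=0
i=7: fresh scan; Z[7]=1 grow→box=[7,8)
i=8: fresh scan; Z[8]=0
i=9: fresh scan; Z[9]=0
i=10: fresh scan; Z[10]=0
i=11: fresh scan; Z[11]=0
i=12: fresh scan; Z[12]=0
i=13: fresh scan; Z[13]=0
i=14: fresh scan; Z[14]=0
i=15: fresh scan; Z[15]=0
i=16: fresh scan; Z[16]=0
i=17: fresh scan; Z[17]=0
i=18: fresh scan; Z[18]=0
i=19: fresh scan; Z[19]=0
i=20: fresh scan; Z[20]=1 grow→box=[20,21)
i=21: fresh scan; Z[21]=0
i=22: fresh scan; Z[22]=2 grow→box=[22,24)
i=23: min(r-i=1, Z[1]=1)=1; Z[23]=1
i=24: fresh scan; Z[24]=0
i=25: fresh scan; Z[25]=1 grow→box=[25,26)
i=26: fresh scan; Z[26]=0
i=27: fresh scan; Z[27]=0
i=28: fresh scan; Z[28]=0
i=29: fresh scan; Z[29]=0
i=30: fresh scan; Z[30]=0
i=31: fresh scan; Z[31]=2 grow→box=[31,33)
i=32: min(r-i=1, Z[1]=1)=1; Z[32]=1

[33, 1, 0, 0, 0, 1, 0, 1, 0, 0, 0, 0, 0, 0, 0, 0, 0, 0, 0, 0, 1, 0, 2, 1, 0, 1, 0, 0, 0, 0, 0, 2, 1]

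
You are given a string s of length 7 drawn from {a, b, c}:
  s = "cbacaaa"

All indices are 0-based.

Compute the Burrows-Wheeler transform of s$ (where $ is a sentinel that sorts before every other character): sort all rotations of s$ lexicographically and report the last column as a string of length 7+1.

rank  rotation  last
    0  $cbacaaa  a
    1  a$cbacaa  a
    2  aa$cbaca  a
    3  aaa$cbac  c
    4  acaaa$cb  b
    5  bacaaa$c  c
    6  caaa$cba  a
    7  cbacaaa$  $

aaacbca$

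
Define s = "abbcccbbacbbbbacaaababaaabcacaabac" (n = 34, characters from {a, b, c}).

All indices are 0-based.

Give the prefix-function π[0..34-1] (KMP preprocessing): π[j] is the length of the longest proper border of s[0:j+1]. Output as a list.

[0, 0, 0, 0, 0, 0, 0, 0, 1, 0, 0, 0, 0, 0, 1, 0, 1, 1, 1, 2, 1, 2, 1, 1, 1, 2, 0, 1, 0, 1, 1, 2, 1, 0]

π[0] = 0
j=1 s[j]='b': π[1]=0 (border '')
j=2 s[j]='b': π[2]=0 (border '')
j=3 s[j]='c': π[3]=0 (border '')
j=4 s[j]='c': π[4]=0 (border '')
j=5 s[j]='c': π[5]=0 (border '')
j=6 s[j]='b': π[6]=0 (border '')
j=7 s[j]='b': π[7]=0 (border '')
j=8 s[j]='a': π[8]=1 (border 'a')
j=9 s[j]='c': k: 1→0; π[9]=0 (border '')
j=10 s[j]='b': π[10]=0 (border '')
j=11 s[j]='b': π[11]=0 (border '')
j=12 s[j]='b': π[12]=0 (border '')
j=13 s[j]='b': π[13]=0 (border '')
j=14 s[j]='a': π[14]=1 (border 'a')
j=15 s[j]='c': k: 1→0; π[15]=0 (border '')
j=16 s[j]='a': π[16]=1 (border 'a')
j=17 s[j]='a': k: 1→0; π[17]=1 (border 'a')
j=18 s[j]='a': k: 1→0; π[18]=1 (border 'a')
j=19 s[j]='b': π[19]=2 (border 'ab')
j=20 s[j]='a': k: 2→0; π[20]=1 (border 'a')
j=21 s[j]='b': π[21]=2 (border 'ab')
j=22 s[j]='a': k: 2→0; π[22]=1 (border 'a')
j=23 s[j]='a': k: 1→0; π[23]=1 (border 'a')
j=24 s[j]='a': k: 1→0; π[24]=1 (border 'a')
j=25 s[j]='b': π[25]=2 (border 'ab')
j=26 s[j]='c': k: 2→0; π[26]=0 (border '')
j=27 s[j]='a': π[27]=1 (border 'a')
j=28 s[j]='c': k: 1→0; π[28]=0 (border '')
j=29 s[j]='a': π[29]=1 (border 'a')
j=30 s[j]='a': k: 1→0; π[30]=1 (border 'a')
j=31 s[j]='b': π[31]=2 (border 'ab')
j=32 s[j]='a': k: 2→0; π[32]=1 (border 'a')
j=33 s[j]='c': k: 1→0; π[33]=0 (border '')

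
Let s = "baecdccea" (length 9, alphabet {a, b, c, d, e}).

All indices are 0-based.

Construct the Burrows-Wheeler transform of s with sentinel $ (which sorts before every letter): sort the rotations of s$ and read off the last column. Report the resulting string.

rank  rotation    last
    0  $baecdccea  a
    1  a$baecdcce  e
    2  aecdccea$b  b
    3  baecdccea$  $
    4  ccea$baecd  d
    5  cdccea$bae  e
    6  cea$baecdc  c
    7  dccea$baec  c
    8  ea$baecdcc  c
    9  ecdccea$ba  a

aeb$deccca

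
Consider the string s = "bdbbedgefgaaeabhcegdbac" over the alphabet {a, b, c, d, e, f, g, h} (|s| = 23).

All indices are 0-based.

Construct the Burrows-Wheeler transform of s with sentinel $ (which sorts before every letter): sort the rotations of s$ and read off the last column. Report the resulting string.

cgebadd$baahgbeabgcefedb

rank  rotation                  last
    0  $bdbbedgefgaaeabhcegdbac  c
    1  aaeabhcegdbac$bdbbedgefg  g
    2  abhcegdbac$bdbbedgefgaae  e
    3  ac$bdbbedgefgaaeabhcegdb  b
    4  aeabhcegdbac$bdbbedgefga  a
    5  bac$bdbbedgefgaaeabhcegd  d
    6  bbedgefgaaeabhcegdbac$bd  d
    7  bdbbedgefgaaeabhcegdbac$  $
    8  bedgefgaaeabhcegdbac$bdb  b
    9  bhcegdbac$bdbbedgefgaaea  a
   10  c$bdbbedgefgaaeabhcegdba  a
   11  cegdbac$bdbbedgefgaaeabh  h
   12  dbac$bdbbedgefgaaeabhceg  g
   13  dbbedgefgaaeabhcegdbac$b  b
   14  dgefgaaeabhcegdbac$bdbbe  e
   15  eabhcegdbac$bdbbedgefgaa  a
   16  edgefgaaeabhcegdbac$bdbb  b
   17  efgaaeabhcegdbac$bdbbedg  g
   18  egdbac$bdbbedgefgaaeabhc  c
   19  fgaaeabhcegdbac$bdbbedge  e
   20  gaaeabhcegdbac$bdbbedgef  f
   21  gdbac$bdbbedgefgaaeabhce  e
   22  gefgaaeabhcegdbac$bdbbed  d
   23  hcegdbac$bdbbedgefgaaeab  b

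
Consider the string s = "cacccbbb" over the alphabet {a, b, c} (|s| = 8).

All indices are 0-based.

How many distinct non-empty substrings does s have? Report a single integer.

29

rank | idx | suffix
   0 |   1 | acccbbb
   1 |   7 | b
   2 |   6 | bb
   3 |   5 | bbb
   4 |   0 | cacccbbb
   5 |   4 | cbbb
   6 |   3 | ccbbb
   7 |   2 | cccbbb

SA = [1, 7, 6, 5, 0, 4, 3, 2]
i: (SA[i-1],SA[i]) lcp shared
  1: (1,7) 0 ''
  2: (7,6) 1 'b'
  3: (6,5) 2 'bb'
  4: (5,0) 0 ''
  5: (0,4) 1 'c'
  6: (4,3) 1 'c'
  7: (3,2) 2 'cc'

n(n+1)/2 = 8·9/2 = 36
Σ LCP = 0 + 0 + 1 + 2 + 0 + 1 + 1 + 2 = 7
distinct = 36 − 7 = 29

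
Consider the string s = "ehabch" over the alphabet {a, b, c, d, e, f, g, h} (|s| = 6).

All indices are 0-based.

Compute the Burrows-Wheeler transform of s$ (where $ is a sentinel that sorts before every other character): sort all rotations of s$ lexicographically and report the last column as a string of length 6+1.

rank  rotation last
    0  $ehabch  h
    1  abch$eh  h
    2  bch$eha  a
    3  ch$ehab  b
    4  ehabch$  $
    5  h$ehabc  c
    6  habch$e  e

hhab$ce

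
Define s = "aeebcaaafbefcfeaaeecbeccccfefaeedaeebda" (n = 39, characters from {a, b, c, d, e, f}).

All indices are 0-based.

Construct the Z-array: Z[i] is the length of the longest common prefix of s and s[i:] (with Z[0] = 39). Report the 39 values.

Z[0]=39
i=1: outside box; Z[1]=0
i=2: outside box; Z[2]=0
i=3: outside box; Z[3]=0
i=4: outside box; Z[4]=0
i=5: outside box; Z[5]=1 extend→box=[5,6)
i=6: outside box; Z[6]=1 extend→box=[6,7)
i=7: outside box; Z[7]=1 extend→box=[7,8)
i=8: outside box; Z[8]=0
i=9: outside box; Z[9]=0
i=10: outside box; Z[10]=0
i=11: outside box; Z[11]=0
i=12: outside box; Z[12]=0
i=13: outside box; Z[13]=0
i=14: outside box; Z[14]=0
i=15: outside box; Z[15]=1 extend→box=[15,16)
i=16: outside box; Z[16]=3 extend→box=[16,19)
i=17: min(r-i=2, Z[1]=0)=0; Z[17]=0
i=18: min(r-i=1, Z[2]=0)=0; Z[18]=0
i=19: outside box; Z[19]=0
i=20: outside box; Z[20]=0
i=21: outside box; Z[21]=0
i=22: outside box; Z[22]=0
i=23: outside box; Z[23]=0
i=24: outside box; Z[24]=0
i=25: outside box; Z[25]=0
i=26: outside box; Z[26]=0
i=27: outside box; Z[27]=0
i=28: outside box; Z[28]=0
i=29: outside box; Z[29]=3 extend→box=[29,32)
i=30: min(r-i=2, Z[1]=0)=0; Z[30]=0
i=31: min(r-i=1, Z[2]=0)=0; Z[31]=0
i=32: outside box; Z[32]=0
i=33: outside box; Z[33]=4 extend→box=[33,37)
i=34: min(r-i=3, Z[1]=0)=0; Z[34]=0
i=35: min(r-i=2, Z[2]=0)=0; Z[35]=0
i=36: min(r-i=1, Z[3]=0)=0; Z[36]=0
i=37: outside box; Z[37]=0
i=38: outside box; Z[38]=1 extend→box=[38,39)

[39, 0, 0, 0, 0, 1, 1, 1, 0, 0, 0, 0, 0, 0, 0, 1, 3, 0, 0, 0, 0, 0, 0, 0, 0, 0, 0, 0, 0, 3, 0, 0, 0, 4, 0, 0, 0, 0, 1]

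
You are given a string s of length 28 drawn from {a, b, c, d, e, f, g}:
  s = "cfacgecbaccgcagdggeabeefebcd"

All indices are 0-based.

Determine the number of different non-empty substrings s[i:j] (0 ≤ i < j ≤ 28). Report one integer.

382

rank | idx | suffix
   0 |  19 | abeefebcd
   1 |   8 | accgcagdggeabeefebcd
   2 |   2 | acgecbaccgcagdggeabeefebcd
   3 |  13 | agdggeabeefebcd
   4 |   7 | baccgcagdggeabeefebcd
   5 |  25 | bcd
   6 |  20 | beefebcd
   7 |  12 | cagdggeabeefebcd
   8 |   6 | cbaccgcagdggeabeefebcd
   9 |   9 | ccgcagdggeabeefebcd
  10 |  26 | cd
  11 |   0 | cfacgecbaccgcagdggeabeefebcd
  12 |  10 | cgcagdggeabeefebcd
  13 |   3 | cgecbaccgcagdggeabeefebcd
  14 |  27 | d
  15 |  15 | dggeabeefebcd
  16 |  18 | eabeefebcd
  17 |  24 | ebcd
  18 |   5 | ecbaccgcagdggeabeefebcd
  19 |  21 | eefebcd
  20 |  22 | efebcd
  21 |   1 | facgecbaccgcagdggeabeefebcd
  22 |  23 | febcd
  23 |  11 | gcagdggeabeefebcd
  24 |  14 | gdggeabeefebcd
  25 |  17 | geabeefebcd
  26 |   4 | gecbaccgcagdggeabeefebcd
  27 |  16 | ggeabeefebcd

SA = [19, 8, 2, 13, 7, 25, 20, 12, 6, 9, 26, 0, 10, 3, 27, 15, 18, 24, 5, 21, 22, 1, 23, 11, 14, 17, 4, 16]
[i] adj suffixes → lcp
  [1] 19/8 → 1 ('a')
  [2] 8/2 → 2 ('ac')
  [3] 2/13 → 1 ('a')
  [4] 13/7 → 0 ('')
  [5] 7/25 → 1 ('b')
  [6] 25/20 → 1 ('b')
  [7] 20/12 → 0 ('')
  [8] 12/6 → 1 ('c')
  [9] 6/9 → 1 ('c')
  [10] 9/26 → 1 ('c')
  [11] 26/0 → 1 ('c')
  [12] 0/10 → 1 ('c')
  [13] 10/3 → 2 ('cg')
  [14] 3/27 → 0 ('')
  [15] 27/15 → 1 ('d')
  [16] 15/18 → 0 ('')
  [17] 18/24 → 1 ('e')
  [18] 24/5 → 1 ('e')
  [19] 5/21 → 1 ('e')
  [20] 21/22 → 1 ('e')
  [21] 22/1 → 0 ('')
  [22] 1/23 → 1 ('f')
  [23] 23/11 → 0 ('')
  [24] 11/14 → 1 ('g')
  [25] 14/17 → 1 ('g')
  [26] 17/4 → 2 ('ge')
  [27] 4/16 → 1 ('g')

n(n+1)/2 = 28·29/2 = 406
Σ LCP = 0 + 1 + 2 + 1 + 0 + 1 + 1 + 0 + 1 + 1 + 1 + 1 + 1 + 2 + 0 + 1 + 0 + 1 + 1 + 1 + 1 + 0 + 1 + 0 + 1 + 1 + 2 + 1 = 24
distinct = 406 − 24 = 382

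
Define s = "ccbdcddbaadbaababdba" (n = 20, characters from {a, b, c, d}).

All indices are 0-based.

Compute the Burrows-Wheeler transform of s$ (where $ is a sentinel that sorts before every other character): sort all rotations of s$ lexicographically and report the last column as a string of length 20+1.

rank  rotation               last
    0  $ccbdcddbaadbaababdba  a
    1  a$ccbdcddbaadbaababdb  b
    2  aababdba$ccbdcddbaadb  b
    3  aadbaababdba$ccbdcddb  b
    4  ababdba$ccbdcddbaadba  a
    5  abdba$ccbdcddbaadbaab  b
    6  adbaababdba$ccbdcddba  a
    7  ba$ccbdcddbaadbaababd  d
    8  baababdba$ccbdcddbaad  d
    9  baadbaababdba$ccbdcdd  d
   10  babdba$ccbdcddbaadbaa  a
   11  bdba$ccbdcddbaadbaaba  a
   12  bdcddbaadbaababdba$cc  c
   13  cbdcddbaadbaababdba$c  c
   14  ccbdcddbaadbaababdba$  $
   15  cddbaadbaababdba$ccbd  d
   16  dba$ccbdcddbaadbaabab  b
   17  dbaababdba$ccbdcddbaa  a
   18  dbaadbaababdba$ccbdcd  d
   19  dcddbaadbaababdba$ccb  b
   20  ddbaadbaababdba$ccbdc  c

abbbabadddaacc$dbadbc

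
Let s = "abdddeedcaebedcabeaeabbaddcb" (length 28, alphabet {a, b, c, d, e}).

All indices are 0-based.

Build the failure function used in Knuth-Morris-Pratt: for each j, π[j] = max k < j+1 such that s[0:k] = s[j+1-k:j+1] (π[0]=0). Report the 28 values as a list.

[0, 0, 0, 0, 0, 0, 0, 0, 0, 1, 0, 0, 0, 0, 0, 1, 2, 0, 1, 0, 1, 2, 0, 1, 0, 0, 0, 0]

π[0] = 0
j=1 s[j]='b': π[1]=0 (border '')
j=2 s[j]='d': π[2]=0 (border '')
j=3 s[j]='d': π[3]=0 (border '')
j=4 s[j]='d': π[4]=0 (border '')
j=5 s[j]='e': π[5]=0 (border '')
j=6 s[j]='e': π[6]=0 (border '')
j=7 s[j]='d': π[7]=0 (border '')
j=8 s[j]='c': π[8]=0 (border '')
j=9 s[j]='a': π[9]=1 (border 'a')
j=10 s[j]='e': k: 1→0; π[10]=0 (border '')
j=11 s[j]='b': π[11]=0 (border '')
j=12 s[j]='e': π[12]=0 (border '')
j=13 s[j]='d': π[13]=0 (border '')
j=14 s[j]='c': π[14]=0 (border '')
j=15 s[j]='a': π[15]=1 (border 'a')
j=16 s[j]='b': π[16]=2 (border 'ab')
j=17 s[j]='e': k: 2→0; π[17]=0 (border '')
j=18 s[j]='a': π[18]=1 (border 'a')
j=19 s[j]='e': k: 1→0; π[19]=0 (border '')
j=20 s[j]='a': π[20]=1 (border 'a')
j=21 s[j]='b': π[21]=2 (border 'ab')
j=22 s[j]='b': k: 2→0; π[22]=0 (border '')
j=23 s[j]='a': π[23]=1 (border 'a')
j=24 s[j]='d': k: 1→0; π[24]=0 (border '')
j=25 s[j]='d': π[25]=0 (border '')
j=26 s[j]='c': π[26]=0 (border '')
j=27 s[j]='b': π[27]=0 (border '')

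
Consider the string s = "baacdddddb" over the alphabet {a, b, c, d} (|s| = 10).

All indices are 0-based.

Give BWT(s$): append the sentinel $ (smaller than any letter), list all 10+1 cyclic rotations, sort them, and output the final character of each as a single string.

rank  rotation     last
    0  $baacdddddb  b
    1  aacdddddb$b  b
    2  acdddddb$ba  a
    3  b$baacddddd  d
    4  baacdddddb$  $
    5  cdddddb$baa  a
    6  db$baacdddd  d
    7  ddb$baacddd  d
    8  dddb$baacdd  d
    9  ddddb$baacd  d
   10  dddddb$baac  c

bbad$addddc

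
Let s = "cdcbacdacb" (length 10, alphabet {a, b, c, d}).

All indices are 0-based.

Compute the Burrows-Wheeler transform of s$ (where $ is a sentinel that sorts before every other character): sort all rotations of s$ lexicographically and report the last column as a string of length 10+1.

bdbccada$cc

rank  rotation     last
    0  $cdcbacdacb  b
    1  acb$cdcbacd  d
    2  acdacb$cdcb  b
    3  b$cdcbacdac  c
    4  bacdacb$cdc  c
    5  cb$cdcbacda  a
    6  cbacdacb$cd  d
    7  cdacb$cdcba  a
    8  cdcbacdacb$  $
    9  dacb$cdcbac  c
   10  dcbacdacb$c  c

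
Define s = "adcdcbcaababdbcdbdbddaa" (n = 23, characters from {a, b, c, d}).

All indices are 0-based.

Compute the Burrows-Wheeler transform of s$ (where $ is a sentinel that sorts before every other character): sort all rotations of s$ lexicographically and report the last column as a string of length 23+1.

aadcab$acdaddbdbddbcbcab

rank  rotation                  last
    0  $adcdcbcaababdbcdbdbddaa  a
    1  a$adcdcbcaababdbcdbdbdda  a
    2  aa$adcdcbcaababdbcdbdbdd  d
    3  aababdbcdbdbddaa$adcdcbc  c
    4  ababdbcdbdbddaa$adcdcbca  a
    5  abdbcdbdbddaa$adcdcbcaab  b
    6  adcdcbcaababdbcdbdbddaa$  $
    7  babdbcdbdbddaa$adcdcbcaa  a
    8  bcaababdbcdbdbddaa$adcdc  c
    9  bcdbdbddaa$adcdcbcaababd  d
   10  bdbcdbdbddaa$adcdcbcaaba  a
   11  bdbddaa$adcdcbcaababdbcd  d
   12  bddaa$adcdcbcaababdbcdbd  d
   13  caababdbcdbdbddaa$adcdcb  b
   14  cbcaababdbcdbdbddaa$adcd  d
   15  cdbdbddaa$adcdcbcaababdb  b
   16  cdcbcaababdbcdbdbddaa$ad  d
   17  daa$adcdcbcaababdbcdbdbd  d
   18  dbcdbdbddaa$adcdcbcaabab  b
   19  dbdbddaa$adcdcbcaababdbc  c
   20  dbddaa$adcdcbcaababdbcdb  b
   21  dcbcaababdbcdbdbddaa$adc  c
   22  dcdcbcaababdbcdbdbddaa$a  a
   23  ddaa$adcdcbcaababdbcdbdb  b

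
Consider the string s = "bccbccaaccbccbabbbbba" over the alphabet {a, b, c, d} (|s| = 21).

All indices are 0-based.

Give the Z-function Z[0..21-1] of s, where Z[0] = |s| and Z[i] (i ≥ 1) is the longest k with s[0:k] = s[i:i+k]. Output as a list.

Z[0]=21
i=1: fresh scan; Z[1]=0
i=2: fresh scan; Z[2]=0
i=3: fresh scan; Z[3]=3 scan→box=[3,6)
i=4: min(r-i=2, Z[1]=0)=0; Z[4]=0
i=5: min(r-i=1, Z[2]=0)=0; Z[5]=0
i=6: fresh scan; Z[6]=0
i=7: fresh scan; Z[7]=0
i=8: fresh scan; Z[8]=0
i=9: fresh scan; Z[9]=0
i=10: fresh scan; Z[10]=4 scan→box=[10,14)
i=11: min(r-i=3, Z[1]=0)=0; Z[11]=0
i=12: min(r-i=2, Z[2]=0)=0; Z[12]=0
i=13: min(r-i=1, Z[3]=3)=1; Z[13]=1
i=14: fresh scan; Z[14]=0
i=15: fresh scan; Z[15]=1 scan→box=[15,16)
i=16: fresh scan; Z[16]=1 scan→box=[16,17)
i=17: fresh scan; Z[17]=1 scan→box=[17,18)
i=18: fresh scan; Z[18]=1 scan→box=[18,19)
i=19: fresh scan; Z[19]=1 scan→box=[19,20)
i=20: fresh scan; Z[20]=0

[21, 0, 0, 3, 0, 0, 0, 0, 0, 0, 4, 0, 0, 1, 0, 1, 1, 1, 1, 1, 0]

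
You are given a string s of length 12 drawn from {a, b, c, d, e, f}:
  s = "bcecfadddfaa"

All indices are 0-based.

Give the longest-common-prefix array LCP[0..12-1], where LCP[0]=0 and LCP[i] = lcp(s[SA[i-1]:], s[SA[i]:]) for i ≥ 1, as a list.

[0, 1, 1, 0, 0, 1, 0, 2, 1, 0, 0, 2]

rank→(start, suffix):
  0 → (11, 'a')
  1 → (10, 'aa')
  2 → (5, 'adddfaa')
  3 → (0, 'bcecfadddfaa')
  4 → (1, 'cecfadddfaa')
  5 → (3, 'cfadddfaa')
  6 → (6, 'dddfaa')
  7 → (7, 'ddfaa')
  8 → (8, 'dfaa')
  9 → (2, 'ecfadddfaa')
  10 → (9, 'faa')
  11 → (4, 'fadddfaa')

SA = [11, 10, 5, 0, 1, 3, 6, 7, 8, 2, 9, 4]
i: (SA[i-1],SA[i]) lcp shared
  1: (11,10) 1 'a'
  2: (10,5) 1 'a'
  3: (5,0) 0 ''
  4: (0,1) 0 ''
  5: (1,3) 1 'c'
  6: (3,6) 0 ''
  7: (6,7) 2 'dd'
  8: (7,8) 1 'd'
  9: (8,2) 0 ''
  10: (2,9) 0 ''
  11: (9,4) 2 'fa'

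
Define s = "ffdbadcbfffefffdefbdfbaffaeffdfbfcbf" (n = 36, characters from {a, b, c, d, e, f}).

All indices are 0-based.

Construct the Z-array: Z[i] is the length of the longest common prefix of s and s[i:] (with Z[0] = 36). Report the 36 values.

[36, 1, 0, 0, 0, 0, 0, 0, 2, 2, 1, 0, 2, 3, 1, 0, 0, 1, 0, 0, 1, 0, 0, 2, 1, 0, 0, 3, 1, 0, 1, 0, 1, 0, 0, 1]

Z[0]=36
i=1: i≥r, start 0; Z[1]=1 grow→box=[1,2)
i=2: i≥r, start 0; Z[2]=0
i=3: i≥r, start 0; Z[3]=0
i=4: i≥r, start 0; Z[4]=0
i=5: i≥r, start 0; Z[5]=0
i=6: i≥r, start 0; Z[6]=0
i=7: i≥r, start 0; Z[7]=0
i=8: i≥r, start 0; Z[8]=2 grow→box=[8,10)
i=9: min(r-i=1, Z[1]=1)=1; Z[9]=2 grow→box=[9,11)
i=10: min(r-i=1, Z[1]=1)=1; Z[10]=1
i=11: i≥r, start 0; Z[11]=0
i=12: i≥r, start 0; Z[12]=2 grow→box=[12,14)
i=13: min(r-i=1, Z[1]=1)=1; Z[13]=3 grow→box=[13,16)
i=14: min(r-i=2, Z[1]=1)=1; Z[14]=1
i=15: min(r-i=1, Z[2]=0)=0; Z[15]=0
i=16: i≥r, start 0; Z[16]=0
i=17: i≥r, start 0; Z[17]=1 grow→box=[17,18)
i=18: i≥r, start 0; Z[18]=0
i=19: i≥r, start 0; Z[19]=0
i=20: i≥r, start 0; Z[20]=1 grow→box=[20,21)
i=21: i≥r, start 0; Z[21]=0
i=22: i≥r, start 0; Z[22]=0
i=23: i≥r, start 0; Z[23]=2 grow→box=[23,25)
i=24: min(r-i=1, Z[1]=1)=1; Z[24]=1
i=25: i≥r, start 0; Z[25]=0
i=26: i≥r, start 0; Z[26]=0
i=27: i≥r, start 0; Z[27]=3 grow→box=[27,30)
i=28: min(r-i=2, Z[1]=1)=1; Z[28]=1
i=29: min(r-i=1, Z[2]=0)=0; Z[29]=0
i=30: i≥r, start 0; Z[30]=1 grow→box=[30,31)
i=31: i≥r, start 0; Z[31]=0
i=32: i≥r, start 0; Z[32]=1 grow→box=[32,33)
i=33: i≥r, start 0; Z[33]=0
i=34: i≥r, start 0; Z[34]=0
i=35: i≥r, start 0; Z[35]=1 grow→box=[35,36)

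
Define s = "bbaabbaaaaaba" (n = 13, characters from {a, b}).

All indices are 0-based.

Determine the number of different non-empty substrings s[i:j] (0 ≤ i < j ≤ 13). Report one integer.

rank→(start, suffix):
  0 → (12, 'a')
  1 → (6, 'aaaaaba')
  2 → (7, 'aaaaba')
  3 → (8, 'aaaba')
  4 → (9, 'aaba')
  5 → (2, 'aabbaaaaaba')
  6 → (10, 'aba')
  7 → (3, 'abbaaaaaba')
  8 → (11, 'ba')
  9 → (5, 'baaaaaba')
  10 → (1, 'baabbaaaaaba')
  11 → (4, 'bbaaaaaba')
  12 → (0, 'bbaabbaaaaaba')

SA = [12, 6, 7, 8, 9, 2, 10, 3, 11, 5, 1, 4, 0]
rank  pair      lcp
   1  s[12:],s[6:]  1  'a'
   2  s[6:],s[7:]  4  'aaaa'
   3  s[7:],s[8:]  3  'aaa'
   4  s[8:],s[9:]  2  'aa'
   5  s[9:],s[2:]  3  'aab'
   6  s[2:],s[10:]  1  'a'
   7  s[10:],s[3:]  2  'ab'
   8  s[3:],s[11:]  0  ''
   9  s[11:],s[5:]  2  'ba'
  10  s[5:],s[1:]  3  'baa'
  11  s[1:],s[4:]  1  'b'
  12  s[4:],s[0:]  4  'bbaa'

n(n+1)/2 = 13·14/2 = 91
Σ LCP = 0 + 1 + 4 + 3 + 2 + 3 + 1 + 2 + 0 + 2 + 3 + 1 + 4 = 26
distinct = 91 − 26 = 65

65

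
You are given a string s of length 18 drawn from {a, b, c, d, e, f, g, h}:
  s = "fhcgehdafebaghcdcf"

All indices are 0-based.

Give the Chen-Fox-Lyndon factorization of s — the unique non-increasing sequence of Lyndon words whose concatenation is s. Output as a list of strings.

["fh", "cgehd", "afebaghcdcf"]

emit factor 1: 'fh' (i=0, period=2)
emit factor 2: 'cgehd' (i=2, period=5)
emit factor 3: 'afebaghcdcf' (i=7, period=11)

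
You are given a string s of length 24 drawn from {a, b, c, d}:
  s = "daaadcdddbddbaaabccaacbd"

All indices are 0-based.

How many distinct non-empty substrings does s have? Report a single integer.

270

rank | idx | suffix
   0 |  13 | aaabccaacbd
   1 |   1 | aaadcdddbddbaaabccaacbd
   2 |  14 | aabccaacbd
   3 |  19 | aacbd
   4 |   2 | aadcdddbddbaaabccaacbd
   5 |  15 | abccaacbd
   6 |  20 | acbd
   7 |   3 | adcdddbddbaaabccaacbd
   8 |  12 | baaabccaacbd
   9 |  16 | bccaacbd
  10 |  22 | bd
  11 |   9 | bddbaaabccaacbd
  12 |  18 | caacbd
  13 |  21 | cbd
  14 |  17 | ccaacbd
  15 |   5 | cdddbddbaaabccaacbd
  16 |  23 | d
  17 |   0 | daaadcdddbddbaaabccaacbd
  18 |  11 | dbaaabccaacbd
  19 |   8 | dbddbaaabccaacbd
  20 |   4 | dcdddbddbaaabccaacbd
  21 |  10 | ddbaaabccaacbd
  22 |   7 | ddbddbaaabccaacbd
  23 |   6 | dddbddbaaabccaacbd

SA = [13, 1, 14, 19, 2, 15, 20, 3, 12, 16, 22, 9, 18, 21, 17, 5, 23, 0, 11, 8, 4, 10, 7, 6]
i: (SA[i-1],SA[i]) lcp shared
  1: (13,1) 3 'aaa'
  2: (1,14) 2 'aa'
  3: (14,19) 2 'aa'
  4: (19,2) 2 'aa'
  5: (2,15) 1 'a'
  6: (15,20) 1 'a'
  7: (20,3) 1 'a'
  8: (3,12) 0 ''
  9: (12,16) 1 'b'
  10: (16,22) 1 'b'
  11: (22,9) 2 'bd'
  12: (9,18) 0 ''
  13: (18,21) 1 'c'
  14: (21,17) 1 'c'
  15: (17,5) 1 'c'
  16: (5,23) 0 ''
  17: (23,0) 1 'd'
  18: (0,11) 1 'd'
  19: (11,8) 2 'db'
  20: (8,4) 1 'd'
  21: (4,10) 1 'd'
  22: (10,7) 3 'ddb'
  23: (7,6) 2 'dd'

n(n+1)/2 = 24·25/2 = 300
Σ LCP = 0 + 3 + 2 + 2 + 2 + 1 + 1 + 1 + 0 + 1 + 1 + 2 + 0 + 1 + 1 + 1 + 0 + 1 + 1 + 2 + 1 + 1 + 3 + 2 = 30
distinct = 300 − 30 = 270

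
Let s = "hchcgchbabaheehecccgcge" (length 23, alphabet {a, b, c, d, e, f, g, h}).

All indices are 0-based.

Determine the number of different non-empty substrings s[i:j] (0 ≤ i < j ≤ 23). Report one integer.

rank | idx | suffix
   0 |   8 | abaheehecccgcge
   1 |  10 | aheehecccgcge
   2 |   7 | babaheehecccgcge
   3 |   9 | baheehecccgcge
   4 |  16 | cccgcge
   5 |  17 | ccgcge
   6 |  18 | cgcge
   7 |   3 | cgchbabaheehecccgcge
   8 |  20 | cge
   9 |   5 | chbabaheehecccgcge
  10 |   1 | chcgchbabaheehecccgcge
  11 |  22 | e
  12 |  15 | ecccgcge
  13 |  12 | eehecccgcge
  14 |  13 | ehecccgcge
  15 |  19 | gcge
  16 |   4 | gchbabaheehecccgcge
  17 |  21 | ge
  18 |   6 | hbabaheehecccgcge
  19 |   2 | hcgchbabaheehecccgcge
  20 |   0 | hchcgchbabaheehecccgcge
  21 |  14 | hecccgcge
  22 |  11 | heehecccgcge

SA = [8, 10, 7, 9, 16, 17, 18, 3, 20, 5, 1, 22, 15, 12, 13, 19, 4, 21, 6, 2, 0, 14, 11]
i: (SA[i-1],SA[i]) lcp shared
  1: (8,10) 1 'a'
  2: (10,7) 0 ''
  3: (7,9) 2 'ba'
  4: (9,16) 0 ''
  5: (16,17) 2 'cc'
  6: (17,18) 1 'c'
  7: (18,3) 3 'cgc'
  8: (3,20) 2 'cg'
  9: (20,5) 1 'c'
  10: (5,1) 2 'ch'
  11: (1,22) 0 ''
  12: (22,15) 1 'e'
  13: (15,12) 1 'e'
  14: (12,13) 1 'e'
  15: (13,19) 0 ''
  16: (19,4) 2 'gc'
  17: (4,21) 1 'g'
  18: (21,6) 0 ''
  19: (6,2) 1 'h'
  20: (2,0) 2 'hc'
  21: (0,14) 1 'h'
  22: (14,11) 2 'he'

n(n+1)/2 = 23·24/2 = 276
Σ LCP = 0 + 1 + 0 + 2 + 0 + 2 + 1 + 3 + 2 + 1 + 2 + 0 + 1 + 1 + 1 + 0 + 2 + 1 + 0 + 1 + 2 + 1 + 2 = 26
distinct = 276 − 26 = 250

250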